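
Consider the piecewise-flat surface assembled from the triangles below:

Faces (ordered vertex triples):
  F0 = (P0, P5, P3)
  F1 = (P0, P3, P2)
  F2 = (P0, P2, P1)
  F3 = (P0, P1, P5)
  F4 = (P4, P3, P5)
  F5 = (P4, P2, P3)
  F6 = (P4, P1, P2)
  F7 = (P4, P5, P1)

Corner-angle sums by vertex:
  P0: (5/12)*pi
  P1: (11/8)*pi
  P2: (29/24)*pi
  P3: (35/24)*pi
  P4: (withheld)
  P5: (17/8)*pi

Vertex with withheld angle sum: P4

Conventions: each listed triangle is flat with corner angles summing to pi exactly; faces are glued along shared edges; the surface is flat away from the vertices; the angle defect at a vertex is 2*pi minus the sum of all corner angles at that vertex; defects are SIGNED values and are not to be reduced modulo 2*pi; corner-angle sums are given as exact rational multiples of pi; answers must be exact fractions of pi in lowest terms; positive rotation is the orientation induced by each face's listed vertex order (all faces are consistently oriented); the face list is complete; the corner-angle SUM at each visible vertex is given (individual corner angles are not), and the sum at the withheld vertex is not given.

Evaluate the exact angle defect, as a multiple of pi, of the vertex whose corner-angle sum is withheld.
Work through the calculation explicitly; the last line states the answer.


V = 6, E = 12, F = 8; chi = V - E + F = 2
Gauss-Bonnet: total defect = 2*pi*chi = 4*pi; visible defects sum to (41/12)*pi

Answer: defect(P4) = (7/12)*pi


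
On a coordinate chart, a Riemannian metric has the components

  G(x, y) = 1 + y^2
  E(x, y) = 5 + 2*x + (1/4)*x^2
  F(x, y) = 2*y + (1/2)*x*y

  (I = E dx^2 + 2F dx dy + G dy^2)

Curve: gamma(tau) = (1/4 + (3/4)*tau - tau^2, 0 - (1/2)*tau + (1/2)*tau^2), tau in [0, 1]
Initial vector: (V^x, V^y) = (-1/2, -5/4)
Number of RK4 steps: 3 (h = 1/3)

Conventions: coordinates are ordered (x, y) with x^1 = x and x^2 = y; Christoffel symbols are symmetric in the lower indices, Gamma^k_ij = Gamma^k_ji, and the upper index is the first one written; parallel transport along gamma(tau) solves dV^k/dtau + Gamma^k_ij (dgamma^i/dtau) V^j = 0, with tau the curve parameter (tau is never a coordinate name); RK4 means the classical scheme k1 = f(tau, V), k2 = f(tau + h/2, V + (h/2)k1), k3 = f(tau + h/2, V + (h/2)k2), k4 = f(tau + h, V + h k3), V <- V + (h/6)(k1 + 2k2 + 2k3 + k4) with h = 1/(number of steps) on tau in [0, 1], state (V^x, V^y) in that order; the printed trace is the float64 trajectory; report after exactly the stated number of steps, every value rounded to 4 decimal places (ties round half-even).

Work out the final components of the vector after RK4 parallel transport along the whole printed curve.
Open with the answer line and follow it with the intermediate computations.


Answer: V^x = -0.5256, V^y = -1.2490

gamma'(tau) = (3/4 - 2*tau, -1/2 + tau); f(tau, V)^k = -Gamma^k_ij(gamma(tau)) gamma'^i(tau) V^j; h = 1/3; intermediate values shown to 6 dp
curve data and Christoffel symbols at the stage parameters:
  tau = 0.000000: gamma = (0.250000, 0.000000), gamma' = (0.750000, -0.500000); Gamma_xxx = 0.192635, Gamma_xxy = 0.000000, Gamma_xyy = 0.385269, Gamma_yxx = 0.000000, Gamma_yxy = 0.000000, Gamma_yyy = 0.000000
  tau = 0.166667: gamma = (0.347222, -0.069444), gamma' = (0.416667, -0.333333); Gamma_xxx = 0.189689, Gamma_xxy = 0.000000, Gamma_xyy = 0.379378, Gamma_yxx = -0.006060, Gamma_yxy = 0.000000, Gamma_yyy = -0.012121
  tau = 0.333333: gamma = (0.388889, -0.111111), gamma' = (0.083333, -0.166667); Gamma_xxx = 0.188270, Gamma_xxy = 0.000000, Gamma_xyy = 0.376539, Gamma_yxx = -0.009533, Gamma_yxy = 0.000000, Gamma_yyy = -0.019065
  tau = 0.500000: gamma = (0.375000, -0.125000), gamma' = (-0.250000, 0.000000); Gamma_xxx = 0.188552, Gamma_xxy = 0.000000, Gamma_xyy = 0.377104, Gamma_yxx = -0.010774, Gamma_yxy = 0.000000, Gamma_yyy = -0.021549
  tau = 0.666667: gamma = (0.305556, -0.111111), gamma' = (-0.583333, 0.166667); Gamma_xxx = 0.190619, Gamma_xxy = 0.000000, Gamma_xyy = 0.381239, Gamma_yxx = -0.009838, Gamma_yxy = 0.000000, Gamma_yyy = -0.019677
  tau = 0.833333: gamma = (0.180556, -0.069444), gamma' = (-0.916667, 0.333333); Gamma_xxx = 0.194478, Gamma_xxy = 0.000000, Gamma_xyy = 0.388955, Gamma_yxx = -0.006461, Gamma_yxy = 0.000000, Gamma_yyy = -0.012922
  tau = 1.000000: gamma = (0.000000, 0.000000), gamma' = (-1.250000, 0.500000); Gamma_xxx = 0.200000, Gamma_xxy = 0.000000, Gamma_xyy = 0.400000, Gamma_yxx = 0.000000, Gamma_yxy = 0.000000, Gamma_yyy = 0.000000
step 0: V^x = -0.5000, V^y = -1.2500
step 1: k1 = (-0.168555, 0.000000), k2 = (-0.116335, 0.003717), k3 = (-0.116945, 0.003736), k4 = (-0.069911, 0.003540); V <- V + (h/6)(k1 + 2k2 + 2k3 + k4): V^x = -0.5392, V^y = -1.2490
step 2: k1 = (-0.069922, 0.003540), k2 = (-0.025965, 0.001484), k3 = (-0.025619, 0.001464), k4 = (0.018426, -0.000951); V <- V + (h/6)(k1 + 2k2 + 2k3 + k4): V^x = -0.5478, V^y = -1.2485
step 3: k1 = (0.018422, -0.000951), k2 = (0.064789, -0.002152), k3 = (0.066192, -0.002199), k4 = (0.118423, 0.000000); V <- V + (h/6)(k1 + 2k2 + 2k3 + k4): V^x = -0.5256, V^y = -1.2490


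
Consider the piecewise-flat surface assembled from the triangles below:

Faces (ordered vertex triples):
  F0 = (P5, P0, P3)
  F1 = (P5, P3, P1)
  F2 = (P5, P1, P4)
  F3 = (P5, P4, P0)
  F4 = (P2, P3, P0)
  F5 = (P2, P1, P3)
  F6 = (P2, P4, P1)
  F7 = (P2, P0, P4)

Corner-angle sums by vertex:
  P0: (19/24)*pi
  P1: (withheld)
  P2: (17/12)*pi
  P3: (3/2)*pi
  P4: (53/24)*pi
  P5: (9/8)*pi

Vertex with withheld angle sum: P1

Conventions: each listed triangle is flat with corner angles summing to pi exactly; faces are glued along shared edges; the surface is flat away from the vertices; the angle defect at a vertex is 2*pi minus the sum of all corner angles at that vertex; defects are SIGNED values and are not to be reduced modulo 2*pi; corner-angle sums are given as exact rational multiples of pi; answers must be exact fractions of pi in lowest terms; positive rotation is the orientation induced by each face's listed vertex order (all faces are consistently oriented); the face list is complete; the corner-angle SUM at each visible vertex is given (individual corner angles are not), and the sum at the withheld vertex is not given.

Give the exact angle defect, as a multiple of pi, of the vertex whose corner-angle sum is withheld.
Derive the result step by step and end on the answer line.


V = 6, E = 12, F = 8; chi = V - E + F = 2
Gauss-Bonnet: total defect = 2*pi*chi = 4*pi; visible defects sum to (71/24)*pi

Answer: defect(P1) = (25/24)*pi


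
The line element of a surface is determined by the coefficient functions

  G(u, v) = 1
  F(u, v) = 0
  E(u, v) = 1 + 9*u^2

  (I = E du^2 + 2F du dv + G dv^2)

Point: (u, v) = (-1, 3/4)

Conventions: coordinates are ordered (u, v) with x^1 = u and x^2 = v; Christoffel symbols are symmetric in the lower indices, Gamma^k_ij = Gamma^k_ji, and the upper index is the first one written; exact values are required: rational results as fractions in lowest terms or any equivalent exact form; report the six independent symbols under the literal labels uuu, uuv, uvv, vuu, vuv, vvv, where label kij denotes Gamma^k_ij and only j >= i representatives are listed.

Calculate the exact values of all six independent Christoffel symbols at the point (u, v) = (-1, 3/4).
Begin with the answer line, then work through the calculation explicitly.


Answer: Gamma_uuu = -9/10, Gamma_uuv = 0, Gamma_uvv = 0, Gamma_vuu = 0, Gamma_vuv = 0, Gamma_vvv = 0

E = 10, F = 0, G = 1 at the point
E_u = -18, E_v = 0, F_u = 0, F_v = 0, G_u = 0, G_v = 0
EG - F^2 = 10;  g^inv = (1/10) * [[1, 0], [0, 10]]
first-kind symbols [ij,l] = (1/2)(d_i g_jl + d_j g_il - d_l g_ij): [uu,u] = E_u/2 = -9, [uu,v] = F_u - E_v/2 = 0, [uv,u] = E_v/2 = 0, [uv,v] = G_u/2 = 0, [vv,u] = F_v - G_u/2 = 0, [vv,v] = G_v/2 = 0
Gamma^u_ij = (G*[ij,u] - F*[ij,v])/(EG - F^2), Gamma^v_ij = (E*[ij,v] - F*[ij,u])/(EG - F^2)


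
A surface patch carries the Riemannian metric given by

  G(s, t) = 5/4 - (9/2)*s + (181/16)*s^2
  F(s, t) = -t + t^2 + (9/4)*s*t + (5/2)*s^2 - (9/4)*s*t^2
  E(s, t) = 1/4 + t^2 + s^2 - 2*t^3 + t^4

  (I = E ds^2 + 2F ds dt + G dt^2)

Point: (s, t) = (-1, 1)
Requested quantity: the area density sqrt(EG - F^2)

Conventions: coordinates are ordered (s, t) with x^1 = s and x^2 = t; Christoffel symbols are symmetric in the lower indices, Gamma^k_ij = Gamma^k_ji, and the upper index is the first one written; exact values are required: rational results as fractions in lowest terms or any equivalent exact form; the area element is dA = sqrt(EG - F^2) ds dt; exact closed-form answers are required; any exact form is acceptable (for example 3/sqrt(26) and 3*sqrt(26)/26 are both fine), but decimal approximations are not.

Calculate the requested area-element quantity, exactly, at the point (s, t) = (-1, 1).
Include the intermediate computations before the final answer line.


E = 5/4, F = 5/2, G = 273/16; EG - F^2 = 965/64

Answer: sqrt(EG - F^2) = sqrt(965)/8


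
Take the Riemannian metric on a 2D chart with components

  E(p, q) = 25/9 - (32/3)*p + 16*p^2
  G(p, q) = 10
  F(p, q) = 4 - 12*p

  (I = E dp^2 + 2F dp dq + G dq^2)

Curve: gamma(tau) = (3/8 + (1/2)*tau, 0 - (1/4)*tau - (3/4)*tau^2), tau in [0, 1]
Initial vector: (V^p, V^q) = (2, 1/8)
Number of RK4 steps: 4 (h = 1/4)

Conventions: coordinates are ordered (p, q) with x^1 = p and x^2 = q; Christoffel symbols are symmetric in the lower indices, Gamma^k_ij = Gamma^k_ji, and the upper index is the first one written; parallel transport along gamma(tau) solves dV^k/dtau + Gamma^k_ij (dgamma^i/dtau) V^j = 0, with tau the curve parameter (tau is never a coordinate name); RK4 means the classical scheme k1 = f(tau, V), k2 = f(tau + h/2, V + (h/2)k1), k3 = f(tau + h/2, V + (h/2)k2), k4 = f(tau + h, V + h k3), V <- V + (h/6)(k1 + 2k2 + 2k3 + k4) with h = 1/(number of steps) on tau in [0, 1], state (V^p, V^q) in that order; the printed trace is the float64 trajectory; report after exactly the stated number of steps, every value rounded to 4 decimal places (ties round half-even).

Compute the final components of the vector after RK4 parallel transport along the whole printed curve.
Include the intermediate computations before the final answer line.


gamma'(tau) = (1/2, -1/4 - (3/2)*tau); f(tau, V)^k = -Gamma^k_ij(gamma(tau)) gamma'^i(tau) V^j; h = 1/4; intermediate values shown to 6 dp
curve data and Christoffel symbols at the stage parameters:
  tau = 0.000000: gamma = (0.375000, 0.000000), gamma' = (0.500000, -0.250000); Gamma_ppp = 0.066482, Gamma_ppq = 0.000000, Gamma_pqq = 0.000000, Gamma_qpp = -1.196676, Gamma_qpq = 0.000000, Gamma_qqq = 0.000000
  tau = 0.125000: gamma = (0.437500, -0.042969), gamma' = (0.500000, -0.437500); Gamma_ppp = 0.163823, Gamma_ppq = 0.000000, Gamma_pqq = 0.000000, Gamma_qpp = -1.179522, Gamma_qpq = 0.000000, Gamma_qqq = 0.000000
  tau = 0.250000: gamma = (0.500000, -0.109375), gamma' = (0.500000, -0.625000); Gamma_ppp = 0.255319, Gamma_ppq = 0.000000, Gamma_pqq = 0.000000, Gamma_qpp = -1.148936, Gamma_qpq = 0.000000, Gamma_qqq = 0.000000
  tau = 0.375000: gamma = (0.562500, -0.199219), gamma' = (0.500000, -0.812500); Gamma_ppp = 0.338245, Gamma_ppq = 0.000000, Gamma_pqq = 0.000000, Gamma_qpp = -1.106983, Gamma_qpq = 0.000000, Gamma_qqq = 0.000000
  tau = 0.500000: gamma = (0.625000, -0.312500), gamma' = (0.500000, -1.000000); Gamma_ppp = 0.410758, Gamma_ppq = 0.000000, Gamma_pqq = 0.000000, Gamma_qpp = -1.056235, Gamma_qpq = 0.000000, Gamma_qqq = 0.000000
  tau = 0.625000: gamma = (0.687500, -0.449219), gamma' = (0.500000, -1.187500); Gamma_ppp = 0.471949, Gamma_ppq = 0.000000, Gamma_pqq = 0.000000, Gamma_qpp = -0.999422, Gamma_qpq = 0.000000, Gamma_qqq = 0.000000
  tau = 0.750000: gamma = (0.750000, -0.609375), gamma' = (0.500000, -1.375000); Gamma_ppp = 0.521739, Gamma_ppq = 0.000000, Gamma_pqq = 0.000000, Gamma_qpp = -0.939130, Gamma_qpq = 0.000000, Gamma_qqq = 0.000000
  tau = 0.875000: gamma = (0.812500, -0.792969), gamma' = (0.500000, -1.562500); Gamma_ppp = 0.560691, Gamma_ppq = 0.000000, Gamma_pqq = 0.000000, Gamma_qpp = -0.877603, Gamma_qpq = 0.000000, Gamma_qqq = 0.000000
  tau = 1.000000: gamma = (0.875000, -1.000000), gamma' = (0.500000, -1.750000); Gamma_ppp = 0.589792, Gamma_ppq = 0.000000, Gamma_pqq = 0.000000, Gamma_qpp = -0.816635, Gamma_qpq = 0.000000, Gamma_qqq = 0.000000
step 0: V^p = 2.0000, V^q = 0.1250
step 1: k1 = (-0.066482, 1.196676), k2 = (-0.163142, 1.174621), k3 = (-0.162152, 1.167495), k4 = (-0.250144, 1.125648); V <- V + (h/6)(k1 + 2k2 + 2k3 + k4): V^p = 1.9597, V^q = 0.4169
step 2: k1 = (-0.250174, 1.125785), k2 = (-0.326140, 1.067368), k3 = (-0.324534, 1.062112), k4 = (-0.385818, 0.992103); V <- V + (h/6)(k1 + 2k2 + 2k3 + k4): V^p = 1.8790, V^q = 0.6826
step 3: k1 = (-0.385902, 0.992320), k2 = (-0.432008, 0.914840), k3 = (-0.430648, 0.911960), k4 = (-0.462082, 0.831748); V <- V + (h/6)(k1 + 2k2 + 2k3 + k4): V^p = 1.7718, V^q = 0.9109
step 4: k1 = (-0.462197, 0.831955), k2 = (-0.480507, 0.752098), k3 = (-0.479865, 0.751093), k4 = (-0.487106, 0.674455); V <- V + (h/6)(k1 + 2k2 + 2k3 + k4): V^p = 1.6522, V^q = 1.0989

Answer: V^p = 1.6522, V^q = 1.0989


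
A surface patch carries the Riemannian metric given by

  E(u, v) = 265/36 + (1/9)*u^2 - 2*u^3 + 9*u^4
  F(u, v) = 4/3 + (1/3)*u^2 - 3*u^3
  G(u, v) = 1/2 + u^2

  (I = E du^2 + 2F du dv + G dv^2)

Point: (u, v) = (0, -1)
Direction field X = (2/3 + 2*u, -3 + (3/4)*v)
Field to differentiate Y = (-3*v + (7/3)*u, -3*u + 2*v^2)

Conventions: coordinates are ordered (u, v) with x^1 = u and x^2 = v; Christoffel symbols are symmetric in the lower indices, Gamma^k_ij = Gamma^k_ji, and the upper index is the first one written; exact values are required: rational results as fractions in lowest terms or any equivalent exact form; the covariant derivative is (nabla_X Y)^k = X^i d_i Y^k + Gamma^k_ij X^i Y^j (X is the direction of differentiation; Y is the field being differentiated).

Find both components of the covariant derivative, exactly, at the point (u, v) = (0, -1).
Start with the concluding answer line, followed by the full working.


Answer: (nabla_X Y)^u = 461/36, (nabla_X Y)^v = 13

E = 265/36, F = 4/3, G = 1/2 at the point
E_u = 0, E_v = 0, F_u = 0, F_v = 0, G_u = 0, G_v = 0
EG - F^2 = 137/72;  g^inv = (72/137) * [[1/2, -4/3], [-4/3, 265/36]]
first-kind symbols [ij,l] = (1/2)(d_i g_jl + d_j g_il - d_l g_ij): [uu,u] = E_u/2 = 0, [uu,v] = F_u - E_v/2 = 0, [uv,u] = E_v/2 = 0, [uv,v] = G_u/2 = 0, [vv,u] = F_v - G_u/2 = 0, [vv,v] = G_v/2 = 0
Gamma^u_ij = (G*[ij,u] - F*[ij,v])/(EG - F^2), Gamma^v_ij = (E*[ij,v] - F*[ij,u])/(EG - F^2)
Gamma_uuu = 0, Gamma_uuv = 0, Gamma_uvv = 0, Gamma_vuu = 0, Gamma_vuv = 0, Gamma_vvv = 0
X = (2/3, -15/4), Y = (3, 2) at the point


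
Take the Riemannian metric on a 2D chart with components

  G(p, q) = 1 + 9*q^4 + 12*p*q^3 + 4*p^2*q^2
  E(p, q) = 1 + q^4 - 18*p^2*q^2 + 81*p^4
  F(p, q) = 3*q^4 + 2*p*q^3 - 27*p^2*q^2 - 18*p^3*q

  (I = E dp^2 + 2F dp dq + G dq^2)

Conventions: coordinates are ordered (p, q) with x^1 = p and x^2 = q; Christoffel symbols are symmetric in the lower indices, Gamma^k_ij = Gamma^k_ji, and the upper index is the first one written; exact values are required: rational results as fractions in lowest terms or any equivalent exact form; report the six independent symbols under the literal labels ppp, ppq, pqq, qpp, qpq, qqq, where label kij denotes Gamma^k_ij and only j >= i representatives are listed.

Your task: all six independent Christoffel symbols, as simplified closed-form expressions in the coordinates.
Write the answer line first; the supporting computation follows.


Answer: Gamma_ppp = (162*p^3 - 18*p*q^2)/(81*p^4 - 14*p^2*q^2 + 12*p*q^3 + 10*q^4 + 1), Gamma_ppq = (-18*p^2*q + 2*q^3)/(81*p^4 - 14*p^2*q^2 + 12*p*q^3 + 10*q^4 + 1), Gamma_pqq = (-18*p^3 - 54*p^2*q + 2*p*q^2 + 6*q^3)/(81*p^4 - 14*p^2*q^2 + 12*p*q^3 + 10*q^4 + 1), Gamma_qpp = (-36*p^2*q - 54*p*q^2)/(81*p^4 - 14*p^2*q^2 + 12*p*q^3 + 10*q^4 + 1), Gamma_qpq = (4*p*q^2 + 6*q^3)/(81*p^4 - 14*p^2*q^2 + 12*p*q^3 + 10*q^4 + 1), Gamma_qqq = (4*p^2*q + 18*p*q^2 + 18*q^3)/(81*p^4 - 14*p^2*q^2 + 12*p*q^3 + 10*q^4 + 1)

E = 1 + q^4 - 18*p^2*q^2 + 81*p^4; F = 3*q^4 + 2*p*q^3 - 27*p^2*q^2 - 18*p^3*q; G = 1 + 9*q^4 + 12*p*q^3 + 4*p^2*q^2
Gamma^k_ij = (1/2) g^{kl} (d_i g_jl + d_j g_il - d_l g_ij), with g^inv = (1/(EG-F^2)) [[G, -F], [-F, E]]
first partials: E_p = -36*p*q^2 + 324*p^3, E_q = 4*q^3 - 36*p^2*q, F_p = 2*q^3 - 54*p*q^2 - 54*p^2*q, F_q = 12*q^3 + 6*p*q^2 - 54*p^2*q - 18*p^3, G_p = 12*q^3 + 8*p*q^2, G_q = 36*q^3 + 36*p*q^2 + 8*p^2*q
D = EG - F^2 = 1 + 10*q^4 + 12*p*q^3 - 14*p^2*q^2 + 81*p^4
expanded: Gamma^p_pp = (G E_p - 2F F_p + F E_q)/(2D), Gamma^p_pq = (G E_q - F G_p)/(2D), Gamma^p_qq = (2G F_q - G G_p - F G_q)/(2D), Gamma^q_pp = (2E F_p - E E_q - F E_p)/(2D), Gamma^q_pq = (E G_p - F E_q)/(2D), Gamma^q_qq = (E G_q - 2F F_q + F G_p)/(2D); substitute and cancel common factors


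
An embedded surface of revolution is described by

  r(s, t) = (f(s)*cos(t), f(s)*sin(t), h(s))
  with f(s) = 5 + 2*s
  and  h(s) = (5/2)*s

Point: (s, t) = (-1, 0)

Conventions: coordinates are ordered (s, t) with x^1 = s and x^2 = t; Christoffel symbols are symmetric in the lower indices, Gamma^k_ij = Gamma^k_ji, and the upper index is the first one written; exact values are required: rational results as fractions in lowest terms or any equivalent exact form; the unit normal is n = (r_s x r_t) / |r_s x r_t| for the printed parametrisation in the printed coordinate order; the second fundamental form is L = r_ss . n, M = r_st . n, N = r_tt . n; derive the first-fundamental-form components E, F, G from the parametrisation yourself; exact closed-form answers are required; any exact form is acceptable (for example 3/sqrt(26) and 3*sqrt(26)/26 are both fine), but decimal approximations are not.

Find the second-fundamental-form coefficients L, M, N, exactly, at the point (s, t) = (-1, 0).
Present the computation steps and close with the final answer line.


f = 3, f' = 2, f'' = 0, h' = 5/2, h'' = 0
E = 41/4, F = 0, G = 9; answer radicand W^2 = 41/4
unnormalised second-form numerators: l = 0, m = 0, n = 15/2; L = l/sqrt(41/4), and similarly M = m/sqrt(W^2), N = n/sqrt(W^2)

Answer: L = 0, M = 0, N = 15*sqrt(41)/41


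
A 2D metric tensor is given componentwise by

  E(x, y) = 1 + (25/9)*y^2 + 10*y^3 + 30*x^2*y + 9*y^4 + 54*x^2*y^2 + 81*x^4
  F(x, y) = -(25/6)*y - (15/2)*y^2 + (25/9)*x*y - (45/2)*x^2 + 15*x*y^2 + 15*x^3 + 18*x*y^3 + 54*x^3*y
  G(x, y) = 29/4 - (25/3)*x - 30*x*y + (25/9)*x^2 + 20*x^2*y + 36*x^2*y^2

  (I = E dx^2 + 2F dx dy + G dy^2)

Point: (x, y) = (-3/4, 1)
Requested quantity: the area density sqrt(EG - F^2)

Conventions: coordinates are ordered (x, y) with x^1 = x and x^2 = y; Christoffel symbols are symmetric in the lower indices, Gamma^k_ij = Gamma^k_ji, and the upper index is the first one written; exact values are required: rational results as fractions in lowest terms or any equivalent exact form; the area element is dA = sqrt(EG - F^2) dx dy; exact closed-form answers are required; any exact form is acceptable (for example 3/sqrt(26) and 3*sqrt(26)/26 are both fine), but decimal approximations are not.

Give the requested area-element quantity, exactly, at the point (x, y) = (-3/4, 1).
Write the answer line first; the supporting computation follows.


Answer: sqrt(EG - F^2) = sqrt(377209)/48

E = 220393/2304, F = -5137/64, G = 1105/16; EG - F^2 = 377209/2304


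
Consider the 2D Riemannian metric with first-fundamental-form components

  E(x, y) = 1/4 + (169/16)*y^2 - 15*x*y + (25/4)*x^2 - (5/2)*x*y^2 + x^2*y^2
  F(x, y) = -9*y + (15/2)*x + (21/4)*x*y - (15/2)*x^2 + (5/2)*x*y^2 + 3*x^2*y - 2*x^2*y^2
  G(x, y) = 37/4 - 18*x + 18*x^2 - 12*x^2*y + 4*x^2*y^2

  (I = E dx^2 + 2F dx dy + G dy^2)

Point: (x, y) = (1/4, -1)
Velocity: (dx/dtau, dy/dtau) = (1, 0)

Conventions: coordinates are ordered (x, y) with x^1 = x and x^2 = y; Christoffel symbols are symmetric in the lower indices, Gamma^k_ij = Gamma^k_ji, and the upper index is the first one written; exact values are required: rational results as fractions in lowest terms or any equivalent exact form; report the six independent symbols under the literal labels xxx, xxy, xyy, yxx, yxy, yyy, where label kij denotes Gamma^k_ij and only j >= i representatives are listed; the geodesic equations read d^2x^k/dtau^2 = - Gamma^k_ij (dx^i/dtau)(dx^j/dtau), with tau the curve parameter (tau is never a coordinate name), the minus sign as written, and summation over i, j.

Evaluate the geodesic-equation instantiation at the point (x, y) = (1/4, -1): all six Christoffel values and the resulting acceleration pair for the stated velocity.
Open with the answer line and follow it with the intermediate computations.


Answer: Gamma_xxx = -43172/10709, Gamma_xxy = -78784/10709, Gamma_xyy = -50300/10709, Gamma_yxx = 75228/10709, Gamma_yxy = 107012/10709, Gamma_yyy = 67846/10709; accelerations (d^2x/dtau^2, d^2y/dtau^2) = (43172/10709, -75228/10709)

E = 921/64, F = 301/32, G = 55/8 at the point
E_x = 129/8, E_y = -95/4, F_x = -3/2, F_y = -17/2, G_x = -1, G_y = -5/4
EG - F^2 = 10709/1024;  g^inv = (1024/10709) * [[55/8, -301/32], [-301/32, 921/64]]
first-kind symbols [ij,l] = (1/2)(d_i g_jl + d_j g_il - d_l g_ij): [xx,x] = E_x/2 = 129/16, [xx,y] = F_x - E_y/2 = 83/8, [xy,x] = E_y/2 = -95/8, [xy,y] = G_x/2 = -1/2, [yy,x] = F_y - G_x/2 = -8, [yy,y] = G_y/2 = -5/8
Gamma^x_ij = (G*[ij,x] - F*[ij,y])/(EG - F^2), Gamma^y_ij = (E*[ij,y] - F*[ij,x])/(EG - F^2)
Gamma_xxx = -43172/10709, Gamma_xxy = -78784/10709, Gamma_xyy = -50300/10709, Gamma_yxx = 75228/10709, Gamma_yxy = 107012/10709, Gamma_yyy = 67846/10709
d^2x/dtau^2 = -(Gamma_xxx*(1)^2 + 2*Gamma_xxy*(1)*(0) + Gamma_xyy*(0)^2) = 43172/10709
d^2y/dtau^2 = -(Gamma_yxx*(1)^2 + 2*Gamma_yxy*(1)*(0) + Gamma_yyy*(0)^2) = -75228/10709


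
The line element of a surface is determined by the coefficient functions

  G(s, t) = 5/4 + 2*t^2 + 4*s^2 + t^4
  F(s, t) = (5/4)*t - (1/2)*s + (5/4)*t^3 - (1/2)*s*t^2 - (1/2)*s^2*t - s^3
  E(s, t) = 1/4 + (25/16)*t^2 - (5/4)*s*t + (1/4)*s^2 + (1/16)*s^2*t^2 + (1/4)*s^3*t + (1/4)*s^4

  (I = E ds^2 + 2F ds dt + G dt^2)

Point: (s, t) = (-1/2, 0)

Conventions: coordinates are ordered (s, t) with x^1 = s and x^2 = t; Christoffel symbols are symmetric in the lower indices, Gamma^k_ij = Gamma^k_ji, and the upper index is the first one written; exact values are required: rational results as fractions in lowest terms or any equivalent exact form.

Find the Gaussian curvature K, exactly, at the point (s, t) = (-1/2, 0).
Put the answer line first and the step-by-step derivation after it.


Answer: K = -11456/2601

E = 21/64, F = 3/8, G = 9/4, EG - F^2 = 153/256 at the point
E_s = -3/8, E_t = 19/32, F_s = -5/4, F_t = 9/8, G_s = -4, G_t = 0
E_tt = 101/32, F_st = 1/2, G_ss = 8
The intrinsic route: Brioschi's K = (det M1 - det M2)/(EG - F^2)^2.
M1 = [[-E_tt/2 + F_st - G_ss/2, E_s/2, F_s - E_t/2], [F_t - G_s/2, E, F], [G_t/2, F, G]] = [[-325/64, -3/16, -99/64], [25/8, 21/64, 3/8], [0, 3/8, 9/4]]; det M1 = -57825/16384
M2 = [[0, E_t/2, G_s/2], [E_t/2, E, F], [G_s/2, F, G]] = [[0, 19/64, -2], [19/64, 21/64, 3/8], [-2, 3/8, 9/4]]; det M2 = -32049/16384
det M1 - det M2 = -1611/1024; K = -1611/1024 / (153/256)^2 = -11456/2601


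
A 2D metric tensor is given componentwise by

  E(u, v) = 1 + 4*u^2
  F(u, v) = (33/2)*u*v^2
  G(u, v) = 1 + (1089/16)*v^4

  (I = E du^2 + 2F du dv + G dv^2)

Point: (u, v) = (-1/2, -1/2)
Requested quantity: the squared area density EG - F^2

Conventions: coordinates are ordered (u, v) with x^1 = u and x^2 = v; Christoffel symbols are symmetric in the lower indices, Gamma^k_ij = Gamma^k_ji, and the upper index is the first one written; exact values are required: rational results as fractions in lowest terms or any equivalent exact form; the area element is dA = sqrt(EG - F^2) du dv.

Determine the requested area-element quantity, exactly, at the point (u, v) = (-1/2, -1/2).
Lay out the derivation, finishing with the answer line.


E = 2, F = -33/16, G = 1345/256; EG - F^2 = 1601/256

Answer: EG - F^2 = 1601/256


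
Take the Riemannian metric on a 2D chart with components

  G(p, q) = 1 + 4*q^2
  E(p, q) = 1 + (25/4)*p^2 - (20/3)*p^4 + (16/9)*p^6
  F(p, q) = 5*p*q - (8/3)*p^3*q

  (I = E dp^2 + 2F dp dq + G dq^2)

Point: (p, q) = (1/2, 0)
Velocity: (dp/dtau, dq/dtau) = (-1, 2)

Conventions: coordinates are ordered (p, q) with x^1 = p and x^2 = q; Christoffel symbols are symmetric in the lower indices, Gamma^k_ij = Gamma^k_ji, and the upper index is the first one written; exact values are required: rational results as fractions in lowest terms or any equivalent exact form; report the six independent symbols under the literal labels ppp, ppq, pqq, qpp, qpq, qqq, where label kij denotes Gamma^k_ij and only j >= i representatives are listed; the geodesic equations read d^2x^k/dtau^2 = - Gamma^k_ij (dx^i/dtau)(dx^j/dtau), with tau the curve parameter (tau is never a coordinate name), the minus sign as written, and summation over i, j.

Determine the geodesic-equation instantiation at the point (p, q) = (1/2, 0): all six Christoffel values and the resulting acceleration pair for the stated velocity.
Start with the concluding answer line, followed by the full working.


Answer: Gamma_ppp = 234/313, Gamma_ppq = 0, Gamma_pqq = 312/313, Gamma_qpp = 0, Gamma_qpq = 0, Gamma_qqq = 0; accelerations (d^2p/dtau^2, d^2q/dtau^2) = (-1482/313, 0)

E = 313/144, F = 0, G = 1 at the point
E_p = 13/4, E_q = 0, F_p = 0, F_q = 13/6, G_p = 0, G_q = 0
EG - F^2 = 313/144;  g^inv = (144/313) * [[1, 0], [0, 313/144]]
first-kind symbols [ij,l] = (1/2)(d_i g_jl + d_j g_il - d_l g_ij): [pp,p] = E_p/2 = 13/8, [pp,q] = F_p - E_q/2 = 0, [pq,p] = E_q/2 = 0, [pq,q] = G_p/2 = 0, [qq,p] = F_q - G_p/2 = 13/6, [qq,q] = G_q/2 = 0
Gamma^p_ij = (G*[ij,p] - F*[ij,q])/(EG - F^2), Gamma^q_ij = (E*[ij,q] - F*[ij,p])/(EG - F^2)
Gamma_ppp = 234/313, Gamma_ppq = 0, Gamma_pqq = 312/313, Gamma_qpp = 0, Gamma_qpq = 0, Gamma_qqq = 0
d^2p/dtau^2 = -(Gamma_ppp*(-1)^2 + 2*Gamma_ppq*(-1)*(2) + Gamma_pqq*(2)^2) = -1482/313
d^2q/dtau^2 = -(Gamma_qpp*(-1)^2 + 2*Gamma_qpq*(-1)*(2) + Gamma_qqq*(2)^2) = 0


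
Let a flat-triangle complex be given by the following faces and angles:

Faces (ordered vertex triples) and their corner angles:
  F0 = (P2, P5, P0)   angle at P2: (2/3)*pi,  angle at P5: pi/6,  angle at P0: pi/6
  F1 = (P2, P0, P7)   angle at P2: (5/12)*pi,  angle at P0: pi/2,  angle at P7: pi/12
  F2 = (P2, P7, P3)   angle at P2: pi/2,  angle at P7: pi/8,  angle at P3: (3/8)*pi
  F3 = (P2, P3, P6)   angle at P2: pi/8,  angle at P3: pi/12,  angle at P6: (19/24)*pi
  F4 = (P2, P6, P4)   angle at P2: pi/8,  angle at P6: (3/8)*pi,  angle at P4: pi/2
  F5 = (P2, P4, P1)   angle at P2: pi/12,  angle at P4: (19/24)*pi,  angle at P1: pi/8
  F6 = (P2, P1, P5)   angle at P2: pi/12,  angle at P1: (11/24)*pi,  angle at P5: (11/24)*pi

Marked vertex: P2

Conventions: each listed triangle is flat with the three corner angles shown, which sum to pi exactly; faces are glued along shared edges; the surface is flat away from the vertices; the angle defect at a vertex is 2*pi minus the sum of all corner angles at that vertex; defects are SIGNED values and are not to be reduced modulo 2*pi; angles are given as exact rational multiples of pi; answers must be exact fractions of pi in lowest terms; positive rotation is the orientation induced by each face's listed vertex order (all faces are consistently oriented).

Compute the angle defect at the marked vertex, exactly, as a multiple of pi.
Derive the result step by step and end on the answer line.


Sum of corner angles at P2: 2*pi
defect = 2*pi - 2*pi

Answer: defect(P2) = 0


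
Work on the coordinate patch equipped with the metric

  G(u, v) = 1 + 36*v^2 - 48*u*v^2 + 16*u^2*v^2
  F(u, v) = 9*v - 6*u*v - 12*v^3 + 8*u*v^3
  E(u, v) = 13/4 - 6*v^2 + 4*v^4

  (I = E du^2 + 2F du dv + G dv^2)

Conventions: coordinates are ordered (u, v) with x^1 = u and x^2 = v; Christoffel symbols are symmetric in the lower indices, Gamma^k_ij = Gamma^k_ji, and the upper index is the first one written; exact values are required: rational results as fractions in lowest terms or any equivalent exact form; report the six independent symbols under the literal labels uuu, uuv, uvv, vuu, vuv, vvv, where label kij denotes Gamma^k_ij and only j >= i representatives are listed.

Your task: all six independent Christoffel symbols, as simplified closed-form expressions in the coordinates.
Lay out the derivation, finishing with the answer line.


E = 13/4 - 6*v^2 + 4*v^4; F = 9*v - 6*u*v - 12*v^3 + 8*u*v^3; G = 1 + 36*v^2 - 48*u*v^2 + 16*u^2*v^2
Gamma^k_ij = (1/2) g^{kl} (d_i g_jl + d_j g_il - d_l g_ij), with g^inv = (1/(EG-F^2)) [[G, -F], [-F, E]]
first partials: E_u = 0, E_v = -12*v + 16*v^3, F_u = -6*v + 8*v^3, F_v = 9 - 6*u - 36*v^2 + 24*u*v^2, G_u = -48*v^2 + 32*u*v^2, G_v = 72*v - 96*u*v + 32*u^2*v
D = EG - F^2 = 13/4 + 30*v^2 - 48*u*v^2 + 4*v^4 + 16*u^2*v^2
expanded: Gamma^u_uu = (G E_u - 2F F_u + F E_v)/(2D), Gamma^u_uv = (G E_v - F G_u)/(2D), Gamma^u_vv = (2G F_v - G G_u - F G_v)/(2D), Gamma^v_uu = (2E F_u - E E_v - F E_u)/(2D), Gamma^v_uv = (E G_u - F E_v)/(2D), Gamma^v_vv = (E G_v - 2F F_v + F G_u)/(2D); substitute and cancel common factors

Answer: Gamma_uuu = 0, Gamma_uuv = (32*v^3 - 24*v)/(64*u^2*v^2 - 192*u*v^2 + 16*v^4 + 120*v^2 + 13), Gamma_uvv = (32*u*v^2 - 24*u - 48*v^2 + 36)/(64*u^2*v^2 - 192*u*v^2 + 16*v^4 + 120*v^2 + 13), Gamma_vuu = 0, Gamma_vuv = (64*u*v^2 - 96*v^2)/(64*u^2*v^2 - 192*u*v^2 + 16*v^4 + 120*v^2 + 13), Gamma_vvv = (64*u^2*v - 192*u*v + 144*v)/(64*u^2*v^2 - 192*u*v^2 + 16*v^4 + 120*v^2 + 13)


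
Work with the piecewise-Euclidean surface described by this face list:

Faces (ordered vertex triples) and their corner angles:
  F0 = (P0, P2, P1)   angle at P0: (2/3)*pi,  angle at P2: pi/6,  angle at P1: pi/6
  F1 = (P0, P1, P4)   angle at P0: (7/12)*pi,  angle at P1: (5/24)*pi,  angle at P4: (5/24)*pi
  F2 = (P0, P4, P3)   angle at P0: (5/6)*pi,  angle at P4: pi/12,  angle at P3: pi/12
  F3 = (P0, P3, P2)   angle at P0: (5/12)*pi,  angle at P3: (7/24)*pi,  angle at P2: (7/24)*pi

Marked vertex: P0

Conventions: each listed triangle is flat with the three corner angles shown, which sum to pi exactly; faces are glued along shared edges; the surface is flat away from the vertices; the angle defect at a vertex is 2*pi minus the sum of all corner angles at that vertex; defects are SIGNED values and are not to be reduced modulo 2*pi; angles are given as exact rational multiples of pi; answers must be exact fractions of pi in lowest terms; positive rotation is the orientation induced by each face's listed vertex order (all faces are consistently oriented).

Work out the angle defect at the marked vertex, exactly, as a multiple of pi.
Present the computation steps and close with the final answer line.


Sum of corner angles at P0: (5/2)*pi
defect = 2*pi - (5/2)*pi

Answer: defect(P0) = -pi/2


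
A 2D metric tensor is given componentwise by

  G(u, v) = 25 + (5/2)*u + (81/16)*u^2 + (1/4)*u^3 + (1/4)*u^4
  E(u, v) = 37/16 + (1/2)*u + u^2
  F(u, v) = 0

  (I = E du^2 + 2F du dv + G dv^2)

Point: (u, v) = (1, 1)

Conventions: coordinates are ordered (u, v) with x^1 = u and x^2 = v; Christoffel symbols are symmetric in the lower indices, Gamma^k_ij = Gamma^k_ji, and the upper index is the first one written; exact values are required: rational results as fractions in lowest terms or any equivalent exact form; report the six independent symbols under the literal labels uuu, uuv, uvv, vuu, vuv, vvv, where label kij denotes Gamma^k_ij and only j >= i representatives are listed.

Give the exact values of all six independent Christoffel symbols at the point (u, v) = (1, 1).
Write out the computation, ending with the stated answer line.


E = 61/16, F = 0, G = 529/16 at the point
E_u = 5/2, E_v = 0, F_u = 0, F_v = 0, G_u = 115/8, G_v = 0
EG - F^2 = 32269/256;  g^inv = (256/32269) * [[529/16, 0], [0, 61/16]]
first-kind symbols [ij,l] = (1/2)(d_i g_jl + d_j g_il - d_l g_ij): [uu,u] = E_u/2 = 5/4, [uu,v] = F_u - E_v/2 = 0, [uv,u] = E_v/2 = 0, [uv,v] = G_u/2 = 115/16, [vv,u] = F_v - G_u/2 = -115/16, [vv,v] = G_v/2 = 0
Gamma^u_ij = (G*[ij,u] - F*[ij,v])/(EG - F^2), Gamma^v_ij = (E*[ij,v] - F*[ij,u])/(EG - F^2)

Answer: Gamma_uuu = 20/61, Gamma_uuv = 0, Gamma_uvv = -115/61, Gamma_vuu = 0, Gamma_vuv = 5/23, Gamma_vvv = 0


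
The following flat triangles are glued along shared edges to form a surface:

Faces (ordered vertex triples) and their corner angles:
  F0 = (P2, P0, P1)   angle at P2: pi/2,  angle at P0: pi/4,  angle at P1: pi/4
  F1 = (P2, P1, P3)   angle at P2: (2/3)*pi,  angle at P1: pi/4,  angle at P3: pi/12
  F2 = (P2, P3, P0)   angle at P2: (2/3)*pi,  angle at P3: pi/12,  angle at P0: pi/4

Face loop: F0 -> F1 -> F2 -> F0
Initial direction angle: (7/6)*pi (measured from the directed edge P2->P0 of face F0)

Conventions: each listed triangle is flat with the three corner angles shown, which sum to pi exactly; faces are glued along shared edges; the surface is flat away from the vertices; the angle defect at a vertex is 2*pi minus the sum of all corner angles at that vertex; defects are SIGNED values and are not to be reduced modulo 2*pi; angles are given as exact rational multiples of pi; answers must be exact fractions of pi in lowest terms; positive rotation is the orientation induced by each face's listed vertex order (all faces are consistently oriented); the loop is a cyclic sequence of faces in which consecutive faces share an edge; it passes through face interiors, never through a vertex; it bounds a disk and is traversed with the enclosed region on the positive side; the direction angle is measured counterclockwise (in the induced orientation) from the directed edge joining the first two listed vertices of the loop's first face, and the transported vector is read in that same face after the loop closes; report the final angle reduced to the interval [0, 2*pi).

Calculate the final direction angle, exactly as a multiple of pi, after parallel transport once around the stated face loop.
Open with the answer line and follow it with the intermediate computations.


Answer: final direction angle = (4/3)*pi

enclosed vertex P2: corner angles sum to (11/6)*pi, defect = 2*pi - (11/6)*pi = pi/6
adding the enclosed defects to the starting angle (mod 2*pi, induced orientation) gives the holonomy
final angle = (7/6)*pi + pi/6 = (4/3)*pi (mod 2*pi)


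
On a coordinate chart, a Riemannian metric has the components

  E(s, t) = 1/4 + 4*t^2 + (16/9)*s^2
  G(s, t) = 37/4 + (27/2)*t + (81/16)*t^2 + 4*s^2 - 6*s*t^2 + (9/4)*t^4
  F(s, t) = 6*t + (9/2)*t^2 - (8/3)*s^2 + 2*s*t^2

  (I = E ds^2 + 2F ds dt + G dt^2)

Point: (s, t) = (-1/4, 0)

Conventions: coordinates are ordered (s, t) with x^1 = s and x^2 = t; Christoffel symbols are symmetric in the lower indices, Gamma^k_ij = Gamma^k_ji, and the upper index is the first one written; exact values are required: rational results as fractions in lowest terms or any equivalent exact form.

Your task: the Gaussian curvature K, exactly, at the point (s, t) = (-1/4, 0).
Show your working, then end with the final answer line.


E = 13/36, F = -1/6, G = 19/2, EG - F^2 = 245/72 at the point
E_s = -8/9, E_t = 0, F_s = 4/3, F_t = 6, G_s = -2, G_t = 27/2
E_tt = 8, F_st = 0, G_ss = 8
Compute both Brioschi determinants and normalise by (EG - F^2)^2.
M1 = [[-E_tt/2 + F_st - G_ss/2, E_s/2, F_s - E_t/2], [F_t - G_s/2, E, F], [G_t/2, F, G]] = [[-8, -4/9, 4/3], [7, 13/36, -1/6], [27/4, -1/6, 19/2]]; det M1 = -71/36
M2 = [[0, E_t/2, G_s/2], [E_t/2, E, F], [G_s/2, F, G]] = [[0, 0, -1], [0, 13/36, -1/6], [-1, -1/6, 19/2]]; det M2 = -13/36
det M1 - det M2 = -29/18; K = -29/18 / (245/72)^2 = -8352/60025

Answer: K = -8352/60025


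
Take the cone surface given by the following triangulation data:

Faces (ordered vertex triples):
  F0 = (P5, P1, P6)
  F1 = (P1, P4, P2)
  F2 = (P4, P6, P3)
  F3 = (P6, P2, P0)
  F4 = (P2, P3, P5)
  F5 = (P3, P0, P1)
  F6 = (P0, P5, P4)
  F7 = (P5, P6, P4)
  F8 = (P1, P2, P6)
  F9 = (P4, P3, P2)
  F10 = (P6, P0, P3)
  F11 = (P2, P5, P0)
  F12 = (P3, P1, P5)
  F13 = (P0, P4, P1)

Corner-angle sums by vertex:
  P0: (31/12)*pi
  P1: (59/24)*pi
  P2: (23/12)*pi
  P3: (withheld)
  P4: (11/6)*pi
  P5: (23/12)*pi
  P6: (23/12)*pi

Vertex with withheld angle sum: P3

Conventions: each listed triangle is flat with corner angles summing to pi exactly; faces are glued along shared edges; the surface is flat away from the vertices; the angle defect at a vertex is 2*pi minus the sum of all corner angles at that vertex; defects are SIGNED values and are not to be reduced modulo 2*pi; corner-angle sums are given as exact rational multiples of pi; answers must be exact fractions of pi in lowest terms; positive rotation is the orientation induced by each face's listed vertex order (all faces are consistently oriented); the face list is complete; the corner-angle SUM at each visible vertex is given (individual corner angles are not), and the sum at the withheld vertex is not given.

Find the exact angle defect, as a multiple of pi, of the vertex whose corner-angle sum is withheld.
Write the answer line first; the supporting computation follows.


Answer: defect(P3) = (5/8)*pi

V = 7, E = 21, F = 14; chi = V - E + F = 0
Gauss-Bonnet: total defect = 2*pi*chi = 0; visible defects sum to (-5/8)*pi


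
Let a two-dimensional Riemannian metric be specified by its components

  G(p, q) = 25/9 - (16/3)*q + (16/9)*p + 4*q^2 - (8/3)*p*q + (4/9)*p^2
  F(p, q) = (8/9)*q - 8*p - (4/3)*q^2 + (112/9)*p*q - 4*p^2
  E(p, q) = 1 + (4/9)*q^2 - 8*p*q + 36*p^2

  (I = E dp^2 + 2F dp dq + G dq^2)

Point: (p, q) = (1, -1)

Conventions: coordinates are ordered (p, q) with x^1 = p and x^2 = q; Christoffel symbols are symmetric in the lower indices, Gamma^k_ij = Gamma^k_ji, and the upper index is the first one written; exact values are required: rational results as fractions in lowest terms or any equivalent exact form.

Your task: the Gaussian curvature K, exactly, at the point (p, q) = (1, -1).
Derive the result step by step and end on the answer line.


E = 409/9, F = -80/3, G = 17, EG - F^2 = 553/9 at the point
E_p = 80, E_q = -80/9, F_p = -256/9, F_q = 16, G_p = 16/3, G_q = -16
E_qq = 8/9, F_pq = 112/9, G_pp = 8/9
Evaluate Brioschi's two determinant matrices M1, M2 and divide by (EG - F^2)^2.
M1 = [[-E_qq/2 + F_pq - G_pp/2, E_p/2, F_p - E_q/2], [F_q - G_p/2, E, F], [G_q/2, F, G]] = [[104/9, 40, -24], [40/3, 409/9, -80/3], [-8, -80/3, 17]]; det M1 = -1240/81
M2 = [[0, E_q/2, G_p/2], [E_q/2, E, F], [G_p/2, F, G]] = [[0, -40/9, 8/3], [-40/9, 409/9, -80/3], [8/3, -80/3, 17]]; det M2 = -2176/81
det M1 - det M2 = 104/9; K = 104/9 / (553/9)^2 = 936/305809

Answer: K = 936/305809


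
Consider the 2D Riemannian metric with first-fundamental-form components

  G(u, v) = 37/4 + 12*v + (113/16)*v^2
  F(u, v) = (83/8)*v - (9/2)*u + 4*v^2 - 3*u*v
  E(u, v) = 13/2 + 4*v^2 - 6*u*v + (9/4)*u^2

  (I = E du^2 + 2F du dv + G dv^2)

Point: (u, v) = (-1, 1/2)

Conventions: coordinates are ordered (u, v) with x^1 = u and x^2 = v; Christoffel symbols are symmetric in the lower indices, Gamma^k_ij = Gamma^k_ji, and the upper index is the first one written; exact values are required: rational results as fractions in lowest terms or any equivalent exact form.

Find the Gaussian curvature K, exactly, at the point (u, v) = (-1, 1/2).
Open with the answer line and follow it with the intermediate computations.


Answer: K = -14656/183897

E = 51/4, F = 195/16, G = 1089/64, EG - F^2 = 8757/128 at the point
E_u = -15/2, E_v = 10, F_u = -6, F_v = 139/8, G_u = 0, G_v = 305/16
E_vv = 8, F_uv = -3, G_uu = 0
By Brioschi, K is (det M1 - det M2) divided by (EG - F^2) squared.
M1 = [[-E_vv/2 + F_uv - G_uu/2, E_u/2, F_u - E_v/2], [F_v - G_u/2, E, F], [G_v/2, F, G]] = [[-7, -15/4, -11], [139/8, 51/4, 195/16], [305/32, 195/16, 1089/64]]; det M1 = -204393/256
M2 = [[0, E_v/2, G_u/2], [E_v/2, E, F], [G_u/2, F, G]] = [[0, 5, 0], [5, 51/4, 195/16], [0, 195/16, 1089/64]]; det M2 = -27225/64
det M1 - det M2 = -95493/256; K = -95493/256 / (8757/128)^2 = -14656/183897


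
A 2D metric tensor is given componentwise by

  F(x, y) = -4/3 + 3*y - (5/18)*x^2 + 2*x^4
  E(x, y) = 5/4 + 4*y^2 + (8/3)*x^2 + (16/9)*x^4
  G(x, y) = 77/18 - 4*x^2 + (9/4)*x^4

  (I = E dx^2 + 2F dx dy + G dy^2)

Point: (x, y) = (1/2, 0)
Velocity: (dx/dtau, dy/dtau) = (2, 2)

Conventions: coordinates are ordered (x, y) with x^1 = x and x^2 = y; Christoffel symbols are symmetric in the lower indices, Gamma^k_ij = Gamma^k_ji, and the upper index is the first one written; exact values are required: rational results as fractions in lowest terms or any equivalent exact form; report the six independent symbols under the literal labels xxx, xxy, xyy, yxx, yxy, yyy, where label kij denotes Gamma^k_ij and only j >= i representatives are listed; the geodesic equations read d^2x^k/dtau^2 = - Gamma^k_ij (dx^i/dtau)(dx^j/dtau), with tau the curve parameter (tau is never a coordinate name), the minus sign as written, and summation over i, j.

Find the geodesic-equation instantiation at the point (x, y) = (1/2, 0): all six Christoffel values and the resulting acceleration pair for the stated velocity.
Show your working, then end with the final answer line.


E = 73/36, F = -23/18, G = 1969/576 at the point
E_x = 32/9, E_y = 0, F_x = 13/18, F_y = 3, G_x = -23/8, G_y = 0
EG - F^2 = 12209/2304;  g^inv = (2304/12209) * [[1969/576, 23/18], [23/18, 73/36]]
first-kind symbols [ij,l] = (1/2)(d_i g_jl + d_j g_il - d_l g_ij): [xx,x] = E_x/2 = 16/9, [xx,y] = F_x - E_y/2 = 13/18, [xy,x] = E_y/2 = 0, [xy,y] = G_x/2 = -23/16, [yy,x] = F_y - G_x/2 = 71/16, [yy,y] = G_y/2 = 0
Gamma^x_ij = (G*[ij,x] - F*[ij,y])/(EG - F^2), Gamma^y_ij = (E*[ij,y] - F*[ij,x])/(EG - F^2)
Gamma_xxx = 16128/12209, Gamma_xxy = -4232/12209, Gamma_xyy = 139799/48836, Gamma_yxx = 8608/12209, Gamma_yxy = -6716/12209, Gamma_yyy = 13064/12209
d^2x/dtau^2 = -(Gamma_xxx*(2)^2 + 2*Gamma_xxy*(2)*(2) + Gamma_xyy*(2)^2) = -170455/12209
d^2y/dtau^2 = -(Gamma_yxx*(2)^2 + 2*Gamma_yxy*(2)*(2) + Gamma_yyy*(2)^2) = -32960/12209

Answer: Gamma_xxx = 16128/12209, Gamma_xxy = -4232/12209, Gamma_xyy = 139799/48836, Gamma_yxx = 8608/12209, Gamma_yxy = -6716/12209, Gamma_yyy = 13064/12209; accelerations (d^2x/dtau^2, d^2y/dtau^2) = (-170455/12209, -32960/12209)
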